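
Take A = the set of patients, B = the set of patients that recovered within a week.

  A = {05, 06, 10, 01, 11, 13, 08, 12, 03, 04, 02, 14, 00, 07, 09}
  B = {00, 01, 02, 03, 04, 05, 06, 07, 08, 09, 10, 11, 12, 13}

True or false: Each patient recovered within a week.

False

Truth condition: A ⊆ B, i.e. every element of A is in B (|A ∖ B| = 0).
|A| = 15, |A ∩ B| = 14, |A ∖ B| = 1.
So the statement is false.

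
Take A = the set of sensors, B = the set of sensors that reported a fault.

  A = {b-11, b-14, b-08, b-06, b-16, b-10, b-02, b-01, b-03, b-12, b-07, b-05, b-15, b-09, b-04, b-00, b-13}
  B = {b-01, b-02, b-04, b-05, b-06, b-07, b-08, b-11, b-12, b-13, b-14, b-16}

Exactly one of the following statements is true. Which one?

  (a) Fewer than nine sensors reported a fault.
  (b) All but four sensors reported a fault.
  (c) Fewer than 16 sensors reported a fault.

(c)

|A| = 17, |A ∩ B| = 12, |A ∖ B| = 5.
(a) requires |A ∩ B| < 9: false.
(b) requires |A ∖ B| = 4: false.
(c) requires |A ∩ B| < 16: true.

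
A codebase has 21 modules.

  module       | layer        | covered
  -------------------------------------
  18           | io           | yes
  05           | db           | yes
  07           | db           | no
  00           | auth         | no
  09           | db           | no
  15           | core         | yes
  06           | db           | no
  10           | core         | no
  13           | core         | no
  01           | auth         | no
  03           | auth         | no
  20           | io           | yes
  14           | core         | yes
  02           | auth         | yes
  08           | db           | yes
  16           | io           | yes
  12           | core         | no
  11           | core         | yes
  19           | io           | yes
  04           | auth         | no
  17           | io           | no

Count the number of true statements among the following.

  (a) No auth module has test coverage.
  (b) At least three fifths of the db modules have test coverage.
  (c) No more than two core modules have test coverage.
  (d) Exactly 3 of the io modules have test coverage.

(a) auth: |A| = 5, |A ∩ B| = 1; needs A ∩ B = ∅ (|A ∩ B| = 0) — false.
(b) db: |A| = 5, |A ∩ B| = 2; needs |A ∩ B| / |A| ≥ 3/5 — false.
(c) core: |A| = 6, |A ∩ B| = 3; needs |A ∩ B| ≤ 2 — false.
(d) io: |A| = 5, |A ∩ B| = 4; needs |A ∩ B| = 3 — false.

0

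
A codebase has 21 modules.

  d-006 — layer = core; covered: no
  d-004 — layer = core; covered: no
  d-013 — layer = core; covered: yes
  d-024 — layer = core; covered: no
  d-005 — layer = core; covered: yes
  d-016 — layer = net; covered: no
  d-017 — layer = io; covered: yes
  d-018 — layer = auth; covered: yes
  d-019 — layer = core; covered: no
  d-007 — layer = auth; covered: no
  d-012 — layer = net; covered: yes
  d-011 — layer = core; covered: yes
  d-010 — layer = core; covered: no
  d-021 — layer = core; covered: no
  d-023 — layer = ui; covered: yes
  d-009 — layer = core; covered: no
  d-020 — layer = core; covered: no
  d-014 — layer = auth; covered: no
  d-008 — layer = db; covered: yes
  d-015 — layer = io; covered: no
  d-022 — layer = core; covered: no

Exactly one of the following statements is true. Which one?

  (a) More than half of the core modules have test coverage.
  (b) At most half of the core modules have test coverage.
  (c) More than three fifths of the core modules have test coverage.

(b)

|A| = 12, |A ∩ B| = 3, |A ∖ B| = 9.
(a) requires |A ∩ B| > |A ∖ B|: false.
(b) requires |A ∩ B| ≤ |A ∖ B|: true.
(c) requires |A ∩ B| / |A| > 3/5: false.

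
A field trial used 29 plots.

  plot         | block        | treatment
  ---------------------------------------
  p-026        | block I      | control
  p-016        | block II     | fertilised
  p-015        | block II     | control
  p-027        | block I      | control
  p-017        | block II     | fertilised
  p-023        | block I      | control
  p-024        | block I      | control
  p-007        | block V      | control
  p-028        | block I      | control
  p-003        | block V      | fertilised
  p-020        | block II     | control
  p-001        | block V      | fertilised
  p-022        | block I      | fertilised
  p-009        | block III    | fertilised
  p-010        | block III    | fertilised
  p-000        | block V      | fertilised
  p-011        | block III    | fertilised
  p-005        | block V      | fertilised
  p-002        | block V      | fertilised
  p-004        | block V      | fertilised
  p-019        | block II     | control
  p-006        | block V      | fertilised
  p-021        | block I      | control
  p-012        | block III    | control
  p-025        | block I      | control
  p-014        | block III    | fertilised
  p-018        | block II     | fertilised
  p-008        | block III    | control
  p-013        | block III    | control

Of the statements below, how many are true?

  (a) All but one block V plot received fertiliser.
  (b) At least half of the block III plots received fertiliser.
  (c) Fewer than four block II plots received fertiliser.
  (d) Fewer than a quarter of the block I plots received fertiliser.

4

(a) block V: |A| = 8, |A ∩ B| = 7; needs |A ∖ B| = 1 — true.
(b) block III: |A| = 7, |A ∩ B| = 4; needs |A ∩ B| ≥ |A ∖ B| — true.
(c) block II: |A| = 6, |A ∩ B| = 3; needs |A ∩ B| < 4 — true.
(d) block I: |A| = 8, |A ∩ B| = 1; needs |A ∩ B| / |A| < 1/4 — true.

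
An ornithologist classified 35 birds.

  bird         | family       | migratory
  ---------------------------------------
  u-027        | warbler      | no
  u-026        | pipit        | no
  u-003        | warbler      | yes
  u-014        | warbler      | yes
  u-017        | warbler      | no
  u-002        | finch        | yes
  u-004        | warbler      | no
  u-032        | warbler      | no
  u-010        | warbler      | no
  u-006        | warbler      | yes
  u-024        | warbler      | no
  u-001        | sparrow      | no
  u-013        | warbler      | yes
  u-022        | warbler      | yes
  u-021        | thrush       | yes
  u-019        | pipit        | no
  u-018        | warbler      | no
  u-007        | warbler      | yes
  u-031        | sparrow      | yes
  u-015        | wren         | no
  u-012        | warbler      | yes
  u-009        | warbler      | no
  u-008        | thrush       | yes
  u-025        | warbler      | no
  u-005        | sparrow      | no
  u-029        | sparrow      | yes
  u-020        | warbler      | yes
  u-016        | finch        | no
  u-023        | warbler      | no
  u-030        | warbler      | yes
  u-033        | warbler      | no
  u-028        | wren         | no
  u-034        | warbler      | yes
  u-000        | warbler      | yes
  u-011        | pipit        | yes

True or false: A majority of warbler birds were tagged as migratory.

'A majority of warbler birds were tagged as migratory' holds iff |A ∩ B| > |A ∖ B|.
|A| = 22, |A ∩ B| = 11, |A ∖ B| = 11.
11 = 11, so the statement is false.

False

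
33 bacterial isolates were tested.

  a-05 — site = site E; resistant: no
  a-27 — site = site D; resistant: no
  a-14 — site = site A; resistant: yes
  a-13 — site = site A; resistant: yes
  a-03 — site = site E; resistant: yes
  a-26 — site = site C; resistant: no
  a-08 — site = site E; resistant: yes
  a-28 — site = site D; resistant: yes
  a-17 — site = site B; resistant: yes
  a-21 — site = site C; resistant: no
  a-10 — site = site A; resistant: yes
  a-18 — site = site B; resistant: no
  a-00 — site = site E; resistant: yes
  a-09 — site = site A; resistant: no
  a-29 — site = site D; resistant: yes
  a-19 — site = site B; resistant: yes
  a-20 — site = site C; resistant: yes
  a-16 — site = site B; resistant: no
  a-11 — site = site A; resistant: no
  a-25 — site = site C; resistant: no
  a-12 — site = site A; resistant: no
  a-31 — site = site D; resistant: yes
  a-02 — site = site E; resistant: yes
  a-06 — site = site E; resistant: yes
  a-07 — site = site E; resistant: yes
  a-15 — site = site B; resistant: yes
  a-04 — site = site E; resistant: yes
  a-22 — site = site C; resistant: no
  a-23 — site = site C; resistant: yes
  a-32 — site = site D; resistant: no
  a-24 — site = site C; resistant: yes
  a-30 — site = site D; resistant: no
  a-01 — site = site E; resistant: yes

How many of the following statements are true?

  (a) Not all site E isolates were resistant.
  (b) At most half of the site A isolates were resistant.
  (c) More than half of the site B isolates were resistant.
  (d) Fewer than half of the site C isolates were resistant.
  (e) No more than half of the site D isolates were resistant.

(a) site E: |A| = 9, |A ∩ B| = 8; needs A ⊄ B (|A ∖ B| ≥ 1) — true.
(b) site A: |A| = 6, |A ∩ B| = 3; needs |A ∩ B| ≤ |A ∖ B| — true.
(c) site B: |A| = 5, |A ∩ B| = 3; needs |A ∩ B| > |A ∖ B| — true.
(d) site C: |A| = 7, |A ∩ B| = 3; needs |A ∩ B| < |A ∖ B| — true.
(e) site D: |A| = 6, |A ∩ B| = 3; needs |A ∩ B| ≤ |A ∖ B| — true.

5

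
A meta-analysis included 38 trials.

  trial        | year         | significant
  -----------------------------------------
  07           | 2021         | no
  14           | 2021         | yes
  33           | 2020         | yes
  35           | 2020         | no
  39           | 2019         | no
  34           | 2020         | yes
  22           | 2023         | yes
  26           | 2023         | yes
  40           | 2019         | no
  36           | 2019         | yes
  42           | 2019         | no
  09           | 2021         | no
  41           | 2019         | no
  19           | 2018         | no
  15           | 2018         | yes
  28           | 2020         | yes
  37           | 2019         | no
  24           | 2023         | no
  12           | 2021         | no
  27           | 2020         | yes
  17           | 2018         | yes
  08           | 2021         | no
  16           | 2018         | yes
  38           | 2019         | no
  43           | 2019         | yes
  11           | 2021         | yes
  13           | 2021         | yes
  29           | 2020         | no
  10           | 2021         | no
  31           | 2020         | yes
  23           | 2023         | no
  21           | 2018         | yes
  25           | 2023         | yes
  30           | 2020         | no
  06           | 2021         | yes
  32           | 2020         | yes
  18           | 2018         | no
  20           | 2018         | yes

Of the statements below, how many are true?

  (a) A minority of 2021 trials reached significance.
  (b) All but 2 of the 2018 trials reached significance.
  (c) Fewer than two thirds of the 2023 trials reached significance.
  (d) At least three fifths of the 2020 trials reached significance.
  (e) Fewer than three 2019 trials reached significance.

5

(a) 2021: |A| = 9, |A ∩ B| = 4; needs |A ∩ B| < |A ∖ B| — true.
(b) 2018: |A| = 7, |A ∩ B| = 5; needs |A ∖ B| = 2 — true.
(c) 2023: |A| = 5, |A ∩ B| = 3; needs |A ∩ B| / |A| < 2/3 — true.
(d) 2020: |A| = 9, |A ∩ B| = 6; needs |A ∩ B| / |A| ≥ 3/5 — true.
(e) 2019: |A| = 8, |A ∩ B| = 2; needs |A ∩ B| < 3 — true.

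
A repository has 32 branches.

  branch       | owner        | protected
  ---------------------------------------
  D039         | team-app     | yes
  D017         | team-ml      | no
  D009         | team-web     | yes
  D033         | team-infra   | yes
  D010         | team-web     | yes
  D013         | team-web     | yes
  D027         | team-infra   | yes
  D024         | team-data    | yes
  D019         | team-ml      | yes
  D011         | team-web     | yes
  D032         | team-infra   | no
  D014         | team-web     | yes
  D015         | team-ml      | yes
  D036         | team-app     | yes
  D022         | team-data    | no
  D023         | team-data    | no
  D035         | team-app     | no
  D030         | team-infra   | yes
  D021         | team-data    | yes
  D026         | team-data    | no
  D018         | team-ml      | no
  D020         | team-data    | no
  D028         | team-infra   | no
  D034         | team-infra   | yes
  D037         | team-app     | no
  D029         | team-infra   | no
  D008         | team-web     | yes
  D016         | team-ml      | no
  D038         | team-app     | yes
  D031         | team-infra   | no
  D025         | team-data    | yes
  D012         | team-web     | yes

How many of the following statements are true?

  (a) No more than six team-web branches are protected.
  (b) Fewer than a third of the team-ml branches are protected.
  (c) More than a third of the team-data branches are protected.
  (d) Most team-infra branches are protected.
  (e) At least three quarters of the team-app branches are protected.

1

(a) team-web: |A| = 7, |A ∩ B| = 7; needs |A ∩ B| ≤ 6 — false.
(b) team-ml: |A| = 5, |A ∩ B| = 2; needs |A ∩ B| / |A| < 1/3 — false.
(c) team-data: |A| = 7, |A ∩ B| = 3; needs |A ∩ B| / |A| > 1/3 — true.
(d) team-infra: |A| = 8, |A ∩ B| = 4; needs |A ∩ B| > |A ∖ B| — false.
(e) team-app: |A| = 5, |A ∩ B| = 3; needs |A ∩ B| / |A| ≥ 3/4 — false.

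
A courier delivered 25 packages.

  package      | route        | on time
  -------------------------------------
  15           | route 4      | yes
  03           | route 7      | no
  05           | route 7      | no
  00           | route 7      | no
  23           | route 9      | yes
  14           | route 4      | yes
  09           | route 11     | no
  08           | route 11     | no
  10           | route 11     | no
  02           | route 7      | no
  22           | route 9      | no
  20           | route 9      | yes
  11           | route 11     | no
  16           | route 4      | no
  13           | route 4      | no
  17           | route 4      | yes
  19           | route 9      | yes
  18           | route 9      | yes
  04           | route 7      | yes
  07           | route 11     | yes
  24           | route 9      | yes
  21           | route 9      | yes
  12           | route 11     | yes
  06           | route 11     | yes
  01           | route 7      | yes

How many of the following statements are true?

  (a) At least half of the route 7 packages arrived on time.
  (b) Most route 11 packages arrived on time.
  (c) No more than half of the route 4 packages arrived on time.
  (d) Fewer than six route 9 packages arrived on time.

0

(a) route 7: |A| = 6, |A ∩ B| = 2; needs |A ∩ B| ≥ |A ∖ B| — false.
(b) route 11: |A| = 7, |A ∩ B| = 3; needs |A ∩ B| > |A ∖ B| — false.
(c) route 4: |A| = 5, |A ∩ B| = 3; needs |A ∩ B| ≤ |A ∖ B| — false.
(d) route 9: |A| = 7, |A ∩ B| = 6; needs |A ∩ B| < 6 — false.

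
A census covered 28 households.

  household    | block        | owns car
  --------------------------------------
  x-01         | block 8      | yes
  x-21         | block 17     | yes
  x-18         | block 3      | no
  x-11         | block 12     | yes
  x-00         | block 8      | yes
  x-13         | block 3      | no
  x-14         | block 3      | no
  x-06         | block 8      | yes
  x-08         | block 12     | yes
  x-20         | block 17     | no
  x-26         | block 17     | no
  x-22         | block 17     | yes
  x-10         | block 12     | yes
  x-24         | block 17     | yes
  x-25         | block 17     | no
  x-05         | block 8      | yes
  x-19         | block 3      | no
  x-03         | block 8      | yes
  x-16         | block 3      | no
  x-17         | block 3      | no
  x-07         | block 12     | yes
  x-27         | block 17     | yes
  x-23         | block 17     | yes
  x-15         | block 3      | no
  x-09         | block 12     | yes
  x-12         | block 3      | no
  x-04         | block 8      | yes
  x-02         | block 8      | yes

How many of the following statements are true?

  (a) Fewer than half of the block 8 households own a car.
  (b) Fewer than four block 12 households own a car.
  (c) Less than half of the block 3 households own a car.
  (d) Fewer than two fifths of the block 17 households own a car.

1

(a) block 8: |A| = 7, |A ∩ B| = 7; needs |A ∩ B| < |A ∖ B| — false.
(b) block 12: |A| = 5, |A ∩ B| = 5; needs |A ∩ B| < 4 — false.
(c) block 3: |A| = 8, |A ∩ B| = 0; needs |A ∩ B| < |A ∖ B| — true.
(d) block 17: |A| = 8, |A ∩ B| = 5; needs |A ∩ B| / |A| < 2/5 — false.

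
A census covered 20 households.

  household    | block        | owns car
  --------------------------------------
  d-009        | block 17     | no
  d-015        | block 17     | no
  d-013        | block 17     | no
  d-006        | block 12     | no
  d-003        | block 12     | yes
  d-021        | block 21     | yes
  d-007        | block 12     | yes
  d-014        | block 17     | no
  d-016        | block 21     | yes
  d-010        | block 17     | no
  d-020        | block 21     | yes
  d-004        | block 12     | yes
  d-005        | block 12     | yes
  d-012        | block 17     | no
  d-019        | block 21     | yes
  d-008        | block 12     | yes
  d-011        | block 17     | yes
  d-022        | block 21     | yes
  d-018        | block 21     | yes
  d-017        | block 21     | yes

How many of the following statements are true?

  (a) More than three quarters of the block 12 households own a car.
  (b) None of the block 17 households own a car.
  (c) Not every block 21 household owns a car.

(a) block 12: |A| = 6, |A ∩ B| = 5; needs |A ∩ B| / |A| > 3/4 — true.
(b) block 17: |A| = 7, |A ∩ B| = 1; needs A ∩ B = ∅ (|A ∩ B| = 0) — false.
(c) block 21: |A| = 7, |A ∩ B| = 7; needs A ⊄ B (|A ∖ B| ≥ 1) — false.

1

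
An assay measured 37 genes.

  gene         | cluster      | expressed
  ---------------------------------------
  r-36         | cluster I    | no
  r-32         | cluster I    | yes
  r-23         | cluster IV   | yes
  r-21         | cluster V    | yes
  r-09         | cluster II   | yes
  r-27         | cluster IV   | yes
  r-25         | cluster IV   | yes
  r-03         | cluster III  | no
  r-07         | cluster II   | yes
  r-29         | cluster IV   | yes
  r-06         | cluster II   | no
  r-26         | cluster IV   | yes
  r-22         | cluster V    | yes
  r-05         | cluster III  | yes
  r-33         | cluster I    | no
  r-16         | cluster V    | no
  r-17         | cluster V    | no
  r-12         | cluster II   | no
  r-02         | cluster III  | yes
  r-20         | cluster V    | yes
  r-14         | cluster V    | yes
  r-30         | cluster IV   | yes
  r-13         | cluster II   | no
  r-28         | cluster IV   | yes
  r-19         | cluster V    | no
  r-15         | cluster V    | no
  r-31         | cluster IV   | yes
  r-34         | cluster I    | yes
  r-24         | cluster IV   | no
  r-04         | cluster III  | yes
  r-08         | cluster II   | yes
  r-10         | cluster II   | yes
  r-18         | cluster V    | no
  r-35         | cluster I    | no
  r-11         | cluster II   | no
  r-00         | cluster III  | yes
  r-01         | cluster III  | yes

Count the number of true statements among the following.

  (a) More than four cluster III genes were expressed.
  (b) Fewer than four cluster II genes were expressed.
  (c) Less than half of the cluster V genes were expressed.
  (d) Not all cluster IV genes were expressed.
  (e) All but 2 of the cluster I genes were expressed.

(a) cluster III: |A| = 6, |A ∩ B| = 5; needs |A ∩ B| > 4 — true.
(b) cluster II: |A| = 8, |A ∩ B| = 4; needs |A ∩ B| < 4 — false.
(c) cluster V: |A| = 9, |A ∩ B| = 4; needs |A ∩ B| < |A ∖ B| — true.
(d) cluster IV: |A| = 9, |A ∩ B| = 8; needs A ⊄ B (|A ∖ B| ≥ 1) — true.
(e) cluster I: |A| = 5, |A ∩ B| = 2; needs |A ∖ B| = 2 — false.

3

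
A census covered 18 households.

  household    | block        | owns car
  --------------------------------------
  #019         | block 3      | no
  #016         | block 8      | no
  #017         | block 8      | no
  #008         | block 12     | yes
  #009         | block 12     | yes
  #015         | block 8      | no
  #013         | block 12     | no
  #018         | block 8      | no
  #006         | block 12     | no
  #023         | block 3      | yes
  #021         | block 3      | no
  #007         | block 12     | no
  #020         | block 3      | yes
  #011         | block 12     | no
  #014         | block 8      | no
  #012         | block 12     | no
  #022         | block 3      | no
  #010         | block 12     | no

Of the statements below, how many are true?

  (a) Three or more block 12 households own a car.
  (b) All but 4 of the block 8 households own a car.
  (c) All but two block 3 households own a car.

(a) block 12: |A| = 8, |A ∩ B| = 2; needs |A ∩ B| ≥ 3 — false.
(b) block 8: |A| = 5, |A ∩ B| = 0; needs |A ∖ B| = 4 — false.
(c) block 3: |A| = 5, |A ∩ B| = 2; needs |A ∖ B| = 2 — false.

0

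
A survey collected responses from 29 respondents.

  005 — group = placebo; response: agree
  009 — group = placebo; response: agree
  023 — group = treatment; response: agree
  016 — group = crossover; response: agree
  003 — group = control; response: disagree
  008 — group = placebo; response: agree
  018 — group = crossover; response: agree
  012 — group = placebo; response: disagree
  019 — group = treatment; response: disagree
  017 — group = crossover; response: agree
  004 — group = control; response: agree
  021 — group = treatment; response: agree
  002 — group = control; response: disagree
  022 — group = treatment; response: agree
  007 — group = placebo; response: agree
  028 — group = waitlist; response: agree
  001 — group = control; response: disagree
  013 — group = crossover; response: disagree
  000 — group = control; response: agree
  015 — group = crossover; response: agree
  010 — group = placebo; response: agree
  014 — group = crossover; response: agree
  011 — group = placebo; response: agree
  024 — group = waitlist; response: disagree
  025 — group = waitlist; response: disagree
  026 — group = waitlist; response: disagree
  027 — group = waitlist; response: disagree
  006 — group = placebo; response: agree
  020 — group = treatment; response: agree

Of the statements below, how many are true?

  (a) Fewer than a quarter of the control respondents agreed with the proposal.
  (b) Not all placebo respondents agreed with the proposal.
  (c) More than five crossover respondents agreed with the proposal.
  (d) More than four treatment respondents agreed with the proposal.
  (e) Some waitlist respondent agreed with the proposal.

2

(a) control: |A| = 5, |A ∩ B| = 2; needs |A ∩ B| / |A| < 1/4 — false.
(b) placebo: |A| = 8, |A ∩ B| = 7; needs A ⊄ B (|A ∖ B| ≥ 1) — true.
(c) crossover: |A| = 6, |A ∩ B| = 5; needs |A ∩ B| > 5 — false.
(d) treatment: |A| = 5, |A ∩ B| = 4; needs |A ∩ B| > 4 — false.
(e) waitlist: |A| = 5, |A ∩ B| = 1; needs A ∩ B ≠ ∅ (|A ∩ B| ≥ 1) — true.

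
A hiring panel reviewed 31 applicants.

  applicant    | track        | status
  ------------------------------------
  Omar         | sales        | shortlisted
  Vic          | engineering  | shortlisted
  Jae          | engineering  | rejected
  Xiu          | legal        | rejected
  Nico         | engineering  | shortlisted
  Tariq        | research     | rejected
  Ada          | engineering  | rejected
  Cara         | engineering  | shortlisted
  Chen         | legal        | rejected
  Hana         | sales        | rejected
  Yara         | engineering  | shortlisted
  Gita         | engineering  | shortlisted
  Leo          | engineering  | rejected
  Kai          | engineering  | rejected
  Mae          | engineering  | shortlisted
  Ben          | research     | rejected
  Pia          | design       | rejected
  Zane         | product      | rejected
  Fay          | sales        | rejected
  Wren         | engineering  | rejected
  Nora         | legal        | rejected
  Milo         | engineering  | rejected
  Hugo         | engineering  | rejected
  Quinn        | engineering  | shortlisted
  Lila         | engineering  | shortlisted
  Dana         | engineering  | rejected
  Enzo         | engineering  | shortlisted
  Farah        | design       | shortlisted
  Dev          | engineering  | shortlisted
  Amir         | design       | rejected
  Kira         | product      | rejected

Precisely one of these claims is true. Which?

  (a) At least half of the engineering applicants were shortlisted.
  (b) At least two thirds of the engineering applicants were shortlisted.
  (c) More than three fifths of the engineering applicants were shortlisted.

(a)

|A| = 18, |A ∩ B| = 10, |A ∖ B| = 8.
(a) requires |A ∩ B| ≥ |A ∖ B|: true.
(b) requires |A ∩ B| / |A| ≥ 2/3: false.
(c) requires |A ∩ B| / |A| > 3/5: false.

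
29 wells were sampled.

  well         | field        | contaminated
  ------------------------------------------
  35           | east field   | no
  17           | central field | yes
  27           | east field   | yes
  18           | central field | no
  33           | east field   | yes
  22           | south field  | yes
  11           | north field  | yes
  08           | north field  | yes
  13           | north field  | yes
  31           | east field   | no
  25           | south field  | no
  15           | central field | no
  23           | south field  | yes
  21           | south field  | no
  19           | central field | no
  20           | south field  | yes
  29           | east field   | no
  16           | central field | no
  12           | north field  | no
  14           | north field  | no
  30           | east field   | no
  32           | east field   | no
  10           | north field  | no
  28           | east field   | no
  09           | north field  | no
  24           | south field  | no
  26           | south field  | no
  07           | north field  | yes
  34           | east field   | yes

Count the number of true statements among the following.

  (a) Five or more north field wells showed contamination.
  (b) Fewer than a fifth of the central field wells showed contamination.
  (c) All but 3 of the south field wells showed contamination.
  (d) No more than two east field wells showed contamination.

(a) north field: |A| = 8, |A ∩ B| = 4; needs |A ∩ B| ≥ 5 — false.
(b) central field: |A| = 5, |A ∩ B| = 1; needs |A ∩ B| / |A| < 1/5 — false.
(c) south field: |A| = 7, |A ∩ B| = 3; needs |A ∖ B| = 3 — false.
(d) east field: |A| = 9, |A ∩ B| = 3; needs |A ∩ B| ≤ 2 — false.

0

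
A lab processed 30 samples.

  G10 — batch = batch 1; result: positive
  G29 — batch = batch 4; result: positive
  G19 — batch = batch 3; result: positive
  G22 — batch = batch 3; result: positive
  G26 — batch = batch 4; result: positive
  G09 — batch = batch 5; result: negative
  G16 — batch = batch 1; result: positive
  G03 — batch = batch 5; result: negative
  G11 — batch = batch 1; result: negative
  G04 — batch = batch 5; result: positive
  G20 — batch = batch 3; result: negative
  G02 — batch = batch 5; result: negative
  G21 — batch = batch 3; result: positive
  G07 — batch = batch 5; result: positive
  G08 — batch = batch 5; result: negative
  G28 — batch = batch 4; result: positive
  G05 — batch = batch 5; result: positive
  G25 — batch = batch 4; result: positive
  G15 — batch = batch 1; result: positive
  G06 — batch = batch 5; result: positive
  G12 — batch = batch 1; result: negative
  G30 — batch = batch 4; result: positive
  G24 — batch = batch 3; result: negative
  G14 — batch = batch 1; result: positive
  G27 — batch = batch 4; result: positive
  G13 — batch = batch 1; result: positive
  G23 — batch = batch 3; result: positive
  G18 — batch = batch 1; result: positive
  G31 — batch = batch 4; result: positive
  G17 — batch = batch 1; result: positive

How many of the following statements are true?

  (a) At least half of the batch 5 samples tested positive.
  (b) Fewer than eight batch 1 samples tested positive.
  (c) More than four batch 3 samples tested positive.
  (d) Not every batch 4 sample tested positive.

2

(a) batch 5: |A| = 8, |A ∩ B| = 4; needs |A ∩ B| ≥ |A ∖ B| — true.
(b) batch 1: |A| = 9, |A ∩ B| = 7; needs |A ∩ B| < 8 — true.
(c) batch 3: |A| = 6, |A ∩ B| = 4; needs |A ∩ B| > 4 — false.
(d) batch 4: |A| = 7, |A ∩ B| = 7; needs A ⊄ B (|A ∖ B| ≥ 1) — false.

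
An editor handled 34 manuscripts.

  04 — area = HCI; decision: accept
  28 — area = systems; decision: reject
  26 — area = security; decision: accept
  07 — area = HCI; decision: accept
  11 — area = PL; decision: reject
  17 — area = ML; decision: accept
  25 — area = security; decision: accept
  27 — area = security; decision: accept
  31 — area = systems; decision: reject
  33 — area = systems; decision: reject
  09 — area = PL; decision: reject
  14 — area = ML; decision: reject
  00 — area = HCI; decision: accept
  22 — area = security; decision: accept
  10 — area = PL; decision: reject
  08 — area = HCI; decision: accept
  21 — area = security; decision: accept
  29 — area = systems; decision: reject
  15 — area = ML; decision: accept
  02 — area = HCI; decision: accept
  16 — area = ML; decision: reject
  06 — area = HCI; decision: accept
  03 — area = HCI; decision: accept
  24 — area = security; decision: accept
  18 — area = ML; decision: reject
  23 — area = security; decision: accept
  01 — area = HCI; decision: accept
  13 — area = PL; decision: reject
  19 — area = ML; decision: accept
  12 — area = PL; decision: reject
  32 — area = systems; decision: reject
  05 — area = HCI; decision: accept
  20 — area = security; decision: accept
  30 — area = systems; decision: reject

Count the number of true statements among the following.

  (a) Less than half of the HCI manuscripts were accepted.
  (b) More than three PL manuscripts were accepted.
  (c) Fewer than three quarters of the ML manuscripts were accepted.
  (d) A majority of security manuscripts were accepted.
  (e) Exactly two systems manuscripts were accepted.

(a) HCI: |A| = 9, |A ∩ B| = 9; needs |A ∩ B| < |A ∖ B| — false.
(b) PL: |A| = 5, |A ∩ B| = 0; needs |A ∩ B| > 3 — false.
(c) ML: |A| = 6, |A ∩ B| = 3; needs |A ∩ B| / |A| < 3/4 — true.
(d) security: |A| = 8, |A ∩ B| = 8; needs |A ∩ B| > |A ∖ B| — true.
(e) systems: |A| = 6, |A ∩ B| = 0; needs |A ∩ B| = 2 — false.

2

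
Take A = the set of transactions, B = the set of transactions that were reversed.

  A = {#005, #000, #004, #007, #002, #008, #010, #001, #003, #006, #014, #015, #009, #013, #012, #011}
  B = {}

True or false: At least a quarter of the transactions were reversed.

False

'At least a quarter of the transactions were reversed' holds iff |A ∩ B| / |A| ≥ 1/4.
|A| = 16, |A ∩ B| = 0, |A ∖ B| = 16.
|A ∩ B|/|A| = 0/16, so the statement is false.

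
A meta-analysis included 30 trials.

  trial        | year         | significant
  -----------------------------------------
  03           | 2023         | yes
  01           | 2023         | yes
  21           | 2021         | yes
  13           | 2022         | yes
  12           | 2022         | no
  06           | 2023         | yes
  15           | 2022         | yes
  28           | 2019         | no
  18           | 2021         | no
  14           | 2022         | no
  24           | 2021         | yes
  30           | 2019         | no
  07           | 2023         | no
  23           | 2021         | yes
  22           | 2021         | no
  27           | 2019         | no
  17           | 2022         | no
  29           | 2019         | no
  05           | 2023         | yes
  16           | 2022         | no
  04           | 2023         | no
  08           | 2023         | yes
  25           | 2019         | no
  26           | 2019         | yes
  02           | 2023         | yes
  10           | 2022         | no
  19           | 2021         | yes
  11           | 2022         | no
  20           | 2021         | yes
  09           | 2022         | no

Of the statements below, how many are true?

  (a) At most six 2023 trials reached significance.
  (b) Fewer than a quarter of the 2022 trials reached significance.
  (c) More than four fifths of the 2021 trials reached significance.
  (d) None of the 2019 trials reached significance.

2

(a) 2023: |A| = 8, |A ∩ B| = 6; needs |A ∩ B| ≤ 6 — true.
(b) 2022: |A| = 9, |A ∩ B| = 2; needs |A ∩ B| / |A| < 1/4 — true.
(c) 2021: |A| = 7, |A ∩ B| = 5; needs |A ∩ B| / |A| > 4/5 — false.
(d) 2019: |A| = 6, |A ∩ B| = 1; needs A ∩ B = ∅ (|A ∩ B| = 0) — false.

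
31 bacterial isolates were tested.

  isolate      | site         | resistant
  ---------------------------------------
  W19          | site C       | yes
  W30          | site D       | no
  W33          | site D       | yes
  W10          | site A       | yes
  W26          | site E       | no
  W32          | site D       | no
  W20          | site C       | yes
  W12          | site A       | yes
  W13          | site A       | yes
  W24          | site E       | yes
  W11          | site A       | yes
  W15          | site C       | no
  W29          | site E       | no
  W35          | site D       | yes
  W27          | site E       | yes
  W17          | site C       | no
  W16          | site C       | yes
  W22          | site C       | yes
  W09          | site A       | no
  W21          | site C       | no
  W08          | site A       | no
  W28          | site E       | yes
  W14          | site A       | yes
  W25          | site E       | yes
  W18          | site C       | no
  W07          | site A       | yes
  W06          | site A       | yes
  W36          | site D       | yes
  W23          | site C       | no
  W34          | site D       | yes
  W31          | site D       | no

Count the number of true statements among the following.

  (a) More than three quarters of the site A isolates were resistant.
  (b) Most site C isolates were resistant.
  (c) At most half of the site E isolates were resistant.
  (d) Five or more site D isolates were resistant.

(a) site A: |A| = 9, |A ∩ B| = 7; needs |A ∩ B| / |A| > 3/4 — true.
(b) site C: |A| = 9, |A ∩ B| = 4; needs |A ∩ B| > |A ∖ B| — false.
(c) site E: |A| = 6, |A ∩ B| = 4; needs |A ∩ B| ≤ |A ∖ B| — false.
(d) site D: |A| = 7, |A ∩ B| = 4; needs |A ∩ B| ≥ 5 — false.

1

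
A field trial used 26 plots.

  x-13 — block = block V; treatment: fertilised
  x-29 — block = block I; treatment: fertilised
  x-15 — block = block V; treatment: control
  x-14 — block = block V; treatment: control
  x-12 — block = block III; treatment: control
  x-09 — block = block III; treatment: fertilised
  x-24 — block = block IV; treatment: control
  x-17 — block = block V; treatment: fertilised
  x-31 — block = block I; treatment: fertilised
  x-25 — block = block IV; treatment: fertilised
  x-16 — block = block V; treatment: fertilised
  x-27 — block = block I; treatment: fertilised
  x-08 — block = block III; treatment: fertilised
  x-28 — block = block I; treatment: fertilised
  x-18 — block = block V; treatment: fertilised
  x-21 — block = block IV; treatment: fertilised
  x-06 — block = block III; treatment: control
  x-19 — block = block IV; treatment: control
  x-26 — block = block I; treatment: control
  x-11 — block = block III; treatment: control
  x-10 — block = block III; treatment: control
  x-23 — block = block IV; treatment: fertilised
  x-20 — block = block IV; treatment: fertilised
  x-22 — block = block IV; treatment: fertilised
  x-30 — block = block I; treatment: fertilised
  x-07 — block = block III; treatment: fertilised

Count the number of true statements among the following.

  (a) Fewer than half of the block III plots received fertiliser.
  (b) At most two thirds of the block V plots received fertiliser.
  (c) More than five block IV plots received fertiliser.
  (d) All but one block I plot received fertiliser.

(a) block III: |A| = 7, |A ∩ B| = 3; needs |A ∩ B| < |A ∖ B| — true.
(b) block V: |A| = 6, |A ∩ B| = 4; needs |A ∩ B| / |A| ≤ 2/3 — true.
(c) block IV: |A| = 7, |A ∩ B| = 5; needs |A ∩ B| > 5 — false.
(d) block I: |A| = 6, |A ∩ B| = 5; needs |A ∖ B| = 1 — true.

3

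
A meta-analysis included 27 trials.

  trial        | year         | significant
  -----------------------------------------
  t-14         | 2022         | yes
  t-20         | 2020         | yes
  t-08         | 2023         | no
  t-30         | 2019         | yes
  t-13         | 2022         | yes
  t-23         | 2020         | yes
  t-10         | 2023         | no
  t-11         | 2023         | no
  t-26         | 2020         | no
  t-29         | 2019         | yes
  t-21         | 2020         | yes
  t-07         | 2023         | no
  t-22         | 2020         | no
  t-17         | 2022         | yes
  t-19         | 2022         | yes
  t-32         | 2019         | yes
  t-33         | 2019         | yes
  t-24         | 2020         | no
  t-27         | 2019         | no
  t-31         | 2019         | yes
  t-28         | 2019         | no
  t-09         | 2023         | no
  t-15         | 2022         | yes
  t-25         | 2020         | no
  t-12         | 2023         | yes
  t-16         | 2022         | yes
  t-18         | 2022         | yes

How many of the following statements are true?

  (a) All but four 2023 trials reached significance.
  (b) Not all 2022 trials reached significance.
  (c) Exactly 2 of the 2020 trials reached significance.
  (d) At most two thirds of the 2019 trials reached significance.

(a) 2023: |A| = 6, |A ∩ B| = 1; needs |A ∖ B| = 4 — false.
(b) 2022: |A| = 7, |A ∩ B| = 7; needs A ⊄ B (|A ∖ B| ≥ 1) — false.
(c) 2020: |A| = 7, |A ∩ B| = 3; needs |A ∩ B| = 2 — false.
(d) 2019: |A| = 7, |A ∩ B| = 5; needs |A ∩ B| / |A| ≤ 2/3 — false.

0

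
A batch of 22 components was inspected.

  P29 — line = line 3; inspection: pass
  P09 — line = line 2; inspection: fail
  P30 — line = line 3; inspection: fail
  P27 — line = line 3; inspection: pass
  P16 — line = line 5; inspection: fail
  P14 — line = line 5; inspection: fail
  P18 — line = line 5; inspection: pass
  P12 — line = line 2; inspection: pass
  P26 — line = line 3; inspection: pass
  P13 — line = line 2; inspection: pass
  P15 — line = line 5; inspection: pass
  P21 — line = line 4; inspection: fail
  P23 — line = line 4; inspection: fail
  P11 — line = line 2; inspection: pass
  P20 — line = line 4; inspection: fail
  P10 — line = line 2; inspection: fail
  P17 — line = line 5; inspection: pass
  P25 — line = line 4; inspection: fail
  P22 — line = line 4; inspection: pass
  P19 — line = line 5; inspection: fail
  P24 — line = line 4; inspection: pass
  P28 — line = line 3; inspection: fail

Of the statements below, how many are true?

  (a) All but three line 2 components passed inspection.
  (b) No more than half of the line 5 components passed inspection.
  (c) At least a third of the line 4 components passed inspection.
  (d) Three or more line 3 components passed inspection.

(a) line 2: |A| = 5, |A ∩ B| = 3; needs |A ∖ B| = 3 — false.
(b) line 5: |A| = 6, |A ∩ B| = 3; needs |A ∩ B| ≤ |A ∖ B| — true.
(c) line 4: |A| = 6, |A ∩ B| = 2; needs |A ∩ B| / |A| ≥ 1/3 — true.
(d) line 3: |A| = 5, |A ∩ B| = 3; needs |A ∩ B| ≥ 3 — true.

3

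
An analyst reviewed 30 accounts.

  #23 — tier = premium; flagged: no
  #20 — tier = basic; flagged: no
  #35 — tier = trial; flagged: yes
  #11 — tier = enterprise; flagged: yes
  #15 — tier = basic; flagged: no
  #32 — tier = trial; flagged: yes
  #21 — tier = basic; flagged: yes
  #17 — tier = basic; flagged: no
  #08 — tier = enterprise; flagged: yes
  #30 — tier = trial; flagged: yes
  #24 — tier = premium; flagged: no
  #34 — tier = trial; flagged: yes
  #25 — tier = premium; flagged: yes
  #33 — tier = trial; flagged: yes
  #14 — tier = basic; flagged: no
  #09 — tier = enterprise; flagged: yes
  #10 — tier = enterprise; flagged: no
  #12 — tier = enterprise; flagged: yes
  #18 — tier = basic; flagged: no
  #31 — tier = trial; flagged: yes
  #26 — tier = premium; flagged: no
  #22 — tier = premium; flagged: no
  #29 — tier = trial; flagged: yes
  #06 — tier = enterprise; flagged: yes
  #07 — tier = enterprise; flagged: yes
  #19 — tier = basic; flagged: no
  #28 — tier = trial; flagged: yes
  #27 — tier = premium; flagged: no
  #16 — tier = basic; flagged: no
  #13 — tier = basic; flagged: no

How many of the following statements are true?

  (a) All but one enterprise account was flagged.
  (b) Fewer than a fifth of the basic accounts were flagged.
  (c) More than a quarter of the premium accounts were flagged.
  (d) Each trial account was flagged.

3

(a) enterprise: |A| = 7, |A ∩ B| = 6; needs |A ∖ B| = 1 — true.
(b) basic: |A| = 9, |A ∩ B| = 1; needs |A ∩ B| / |A| < 1/5 — true.
(c) premium: |A| = 6, |A ∩ B| = 1; needs |A ∩ B| / |A| > 1/4 — false.
(d) trial: |A| = 8, |A ∩ B| = 8; needs A ⊆ B, i.e. every element of A is in B (|A ∖ B| = 0) — true.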